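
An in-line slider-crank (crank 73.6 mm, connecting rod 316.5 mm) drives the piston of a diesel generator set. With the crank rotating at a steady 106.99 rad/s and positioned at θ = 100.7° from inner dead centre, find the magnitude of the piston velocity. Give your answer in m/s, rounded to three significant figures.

7.39

ω = 107 rad/s
For an in-line slider-crank, x = r cosθ + √(L² − r² sin²θ), so v = −rω sinθ·[1 + r cosθ/√(L² − r² sin²θ)].
With r = 0.0736 m, L = 0.3165 m, θ = 100.7°: √(L² − r² sin²θ) = 0.30813 m.
v = −0.0736·107·0.98261·[1 + 0.0736·-0.18567/0.30813] = -7.3944 m/s.
|v| = 7.3944 m/s.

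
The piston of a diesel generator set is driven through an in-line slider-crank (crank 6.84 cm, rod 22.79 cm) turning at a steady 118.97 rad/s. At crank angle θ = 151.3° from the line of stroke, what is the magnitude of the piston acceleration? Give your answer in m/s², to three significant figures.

686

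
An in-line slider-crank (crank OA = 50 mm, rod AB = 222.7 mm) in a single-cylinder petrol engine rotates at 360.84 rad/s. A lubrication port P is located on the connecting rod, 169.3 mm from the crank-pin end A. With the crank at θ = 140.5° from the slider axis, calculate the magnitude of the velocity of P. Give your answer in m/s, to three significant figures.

10.5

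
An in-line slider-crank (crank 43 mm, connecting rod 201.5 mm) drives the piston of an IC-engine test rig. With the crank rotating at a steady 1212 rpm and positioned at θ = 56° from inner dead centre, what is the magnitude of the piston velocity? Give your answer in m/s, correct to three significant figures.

ω = 2π·1212/60 = 126.9 rad/s
For an in-line slider-crank, x = r cosθ + √(L² − r² sin²θ), so v = −rω sinθ·[1 + r cosθ/√(L² − r² sin²θ)].
With r = 0.043 m, L = 0.2015 m, θ = 56°: √(L² − r² sin²θ) = 0.19832 m.
v = −0.043·126.9·0.82904·[1 + 0.043·0.55919/0.19832] = -5.0731 m/s.
|v| = 5.0731 m/s.

5.07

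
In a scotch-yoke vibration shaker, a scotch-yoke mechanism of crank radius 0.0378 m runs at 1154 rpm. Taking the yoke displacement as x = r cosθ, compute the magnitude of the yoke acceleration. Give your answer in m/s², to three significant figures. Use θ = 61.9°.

260

ω = 120.8 rad/s (from 1154 rpm).
x = r cosθ ⇒ ẍ = −rω² cosθ (ω constant).
|a| = rω²|cosθ| = 0.0378·(120.8)²·|cos 61.9°| = 260.01 m/s².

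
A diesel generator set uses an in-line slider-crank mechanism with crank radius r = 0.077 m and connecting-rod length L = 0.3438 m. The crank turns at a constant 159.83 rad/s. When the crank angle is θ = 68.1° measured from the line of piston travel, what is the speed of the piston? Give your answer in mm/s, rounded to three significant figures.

ω = 159.8 rad/s
For an in-line slider-crank, x = r cosθ + √(L² − r² sin²θ), so v = −rω sinθ·[1 + r cosθ/√(L² − r² sin²θ)].
With r = 0.077 m, L = 0.3438 m, θ = 68.1°: √(L² − r² sin²θ) = 0.33629 m.
v = −0.077·159.8·0.92784·[1 + 0.077·0.37299/0.33629] = -12.394 m/s.
|v| = 12.394 m/s = 12394 mm/s.

12400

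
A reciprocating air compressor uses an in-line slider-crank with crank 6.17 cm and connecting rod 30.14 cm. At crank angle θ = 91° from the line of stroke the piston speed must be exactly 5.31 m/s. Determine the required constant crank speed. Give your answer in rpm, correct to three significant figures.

825

For an in-line slider-crank, |v_piston| = rω|sinθ|·[1 + r cosθ/√(L² − r² sin²θ)].
With r = 0.0617 m, L = 0.3014 m, θ = 91°: the bracketed kinematic factor |dx/dθ| = 0.061465 m.
ω = v/|dx/dθ| = 5.31/0.061465 = 86.39 rad/s.
N = 60ω/(2π) = 824.96 rpm.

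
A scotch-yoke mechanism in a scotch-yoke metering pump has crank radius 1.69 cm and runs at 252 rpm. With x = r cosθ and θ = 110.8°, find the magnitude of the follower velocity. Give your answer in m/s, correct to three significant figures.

0.417

ω = 26.39 rad/s (from 252 rpm).
x = r cosθ ⇒ ẋ = −rω sinθ.
|v| = rω|sinθ| = 0.0169·26.39·|sin 110.8°| = 0.41691 m/s.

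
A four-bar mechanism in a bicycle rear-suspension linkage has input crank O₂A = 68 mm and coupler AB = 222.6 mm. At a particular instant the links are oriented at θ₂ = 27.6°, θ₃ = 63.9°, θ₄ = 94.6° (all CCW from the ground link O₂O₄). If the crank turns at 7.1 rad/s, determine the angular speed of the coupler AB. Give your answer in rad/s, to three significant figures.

3.91

ω₂ = 7.1 rad/s
Differentiating the loop-closure r₂e^{iθ₂}+r₃e^{iθ₃}=r₁+r₄e^{iθ₄} gives r₂ω₂e^{iθ₂}+r₃ω₃e^{iθ₃}=r₄ω₄e^{iθ₄}.
Eliminating the other unknown: ω₃ = r₂ω₂ sin(θ₄−θ₂) / [r₃ sin(θ₃−θ₄)].
Numerator sine = +0.92050; denominator sine = -0.51054.
Result = 0.068·7.1·(+0.92050) / (0.2226·(-0.51054)) = -3.9105 rad/s; magnitude 3.9105 rad/s.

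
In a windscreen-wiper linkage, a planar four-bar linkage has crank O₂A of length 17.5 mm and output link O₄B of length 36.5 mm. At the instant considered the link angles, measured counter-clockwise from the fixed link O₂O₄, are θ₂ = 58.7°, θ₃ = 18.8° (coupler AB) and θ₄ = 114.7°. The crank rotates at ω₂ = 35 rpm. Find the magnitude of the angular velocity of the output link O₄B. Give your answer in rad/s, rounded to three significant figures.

ω₂ = 3.665 rad/s (from 35 rpm).
Differentiating the loop-closure r₂e^{iθ₂}+r₃e^{iθ₃}=r₁+r₄e^{iθ₄} gives r₂ω₂e^{iθ₂}+r₃ω₃e^{iθ₃}=r₄ω₄e^{iθ₄}.
Eliminating the other unknown: ω₄ = r₂ω₂ sin(θ₂−θ₃) / [r₄ sin(θ₄−θ₃)].
Numerator sine = +0.64145; denominator sine = +0.99470.
Result = 0.0175·3.665·(+0.64145) / (0.0365·(+0.99470)) = +1.1332 rad/s; magnitude 1.1332 rad/s.

1.13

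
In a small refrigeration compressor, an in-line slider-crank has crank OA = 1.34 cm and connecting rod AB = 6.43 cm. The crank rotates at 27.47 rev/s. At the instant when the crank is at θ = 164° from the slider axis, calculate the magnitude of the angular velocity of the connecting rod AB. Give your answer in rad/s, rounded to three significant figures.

34.6

ω = 172.6 rad/s (converted from 27.47 rev/s).
The rod makes angle φ with the slider axis where L sinφ = r sinθ; differentiating, L cosφ·φ̇ = r ω cosθ.
L cosφ = √(L² − r² sin²θ) = 0.064194 m.
|ω_rod| = r ω |cosθ| / √(L² − r² sin²θ) = 0.0134·172.6·0.96126/0.064194 = 34.633 rad/s.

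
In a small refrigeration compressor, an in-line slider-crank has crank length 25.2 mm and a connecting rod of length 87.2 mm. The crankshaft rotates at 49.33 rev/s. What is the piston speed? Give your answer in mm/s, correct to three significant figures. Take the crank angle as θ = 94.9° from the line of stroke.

7580

ω = 2π·49.3 = 309.9 rad/s
For an in-line slider-crank, x = r cosθ + √(L² − r² sin²θ), so v = −rω sinθ·[1 + r cosθ/√(L² − r² sin²θ)].
With r = 0.0252 m, L = 0.0872 m, θ = 94.9°: √(L² − r² sin²θ) = 0.083507 m.
v = −0.0252·309.9·0.99635·[1 + 0.0252·-0.08542/0.083507] = -7.5816 m/s.
|v| = 7.5816 m/s = 7581.6 mm/s.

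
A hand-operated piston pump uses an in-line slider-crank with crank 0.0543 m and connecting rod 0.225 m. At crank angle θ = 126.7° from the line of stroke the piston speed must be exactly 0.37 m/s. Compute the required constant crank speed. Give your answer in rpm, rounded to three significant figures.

95.1

For an in-line slider-crank, |v_piston| = rω|sinθ|·[1 + r cosθ/√(L² − r² sin²θ)].
With r = 0.0543 m, L = 0.225 m, θ = 126.7°: the bracketed kinematic factor |dx/dθ| = 0.037136 m.
ω = v/|dx/dθ| = 0.37/0.037136 = 9.9633 rad/s.
N = 60ω/(2π) = 95.142 rpm.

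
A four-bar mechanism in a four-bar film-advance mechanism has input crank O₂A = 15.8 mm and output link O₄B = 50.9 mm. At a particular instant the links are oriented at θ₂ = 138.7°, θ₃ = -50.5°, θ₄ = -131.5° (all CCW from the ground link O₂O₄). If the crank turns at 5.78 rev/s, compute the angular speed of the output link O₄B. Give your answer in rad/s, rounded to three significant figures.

ω₂ = 36.32 rad/s (from 5.78 rev/s).
Differentiating the loop-closure r₂e^{iθ₂}+r₃e^{iθ₃}=r₁+r₄e^{iθ₄} gives r₂ω₂e^{iθ₂}+r₃ω₃e^{iθ₃}=r₄ω₄e^{iθ₄}.
Eliminating the other unknown: ω₄ = r₂ω₂ sin(θ₂−θ₃) / [r₄ sin(θ₄−θ₃)].
Numerator sine = -0.15988; denominator sine = -0.98769.
Result = 0.0158·36.32·(-0.15988) / (0.0509·(-0.98769)) = +1.8248 rad/s; magnitude 1.8248 rad/s.

1.82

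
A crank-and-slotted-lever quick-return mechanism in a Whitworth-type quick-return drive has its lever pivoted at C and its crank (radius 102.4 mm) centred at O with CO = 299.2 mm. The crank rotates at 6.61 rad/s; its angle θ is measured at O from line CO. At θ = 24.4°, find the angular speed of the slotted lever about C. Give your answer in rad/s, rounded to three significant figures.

1.63

ω = 6.61 rad/s
Crank pin A relative to C: A = (d + r cosθ, r sinθ); lever angle φ = atan2(r sinθ, d + r cosθ).
Differentiating tanφ: φ̇ = rω(d cosθ + r)/(d² + r² + 2dr cosθ).
d² + r² + 2dr cosθ = |CA|² = 0.15581 m²;  d cosθ + r = +0.37488 m.
|ω_lever| = |0.1024·6.61·+0.37488| / 0.15581 = 1.6285 rad/s.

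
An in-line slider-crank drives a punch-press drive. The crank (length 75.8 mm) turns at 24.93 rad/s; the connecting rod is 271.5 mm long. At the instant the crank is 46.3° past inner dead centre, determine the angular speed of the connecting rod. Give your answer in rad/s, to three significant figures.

4.91

ω = 24.93 rad/s
The rod makes angle φ with the slider axis where L sinφ = r sinθ; differentiating, L cosφ·φ̇ = r ω cosθ.
L cosφ = √(L² − r² sin²θ) = 0.26591 m.
|ω_rod| = r ω |cosθ| / √(L² − r² sin²θ) = 0.0758·24.93·0.69088/0.26591 = 4.9097 rad/s.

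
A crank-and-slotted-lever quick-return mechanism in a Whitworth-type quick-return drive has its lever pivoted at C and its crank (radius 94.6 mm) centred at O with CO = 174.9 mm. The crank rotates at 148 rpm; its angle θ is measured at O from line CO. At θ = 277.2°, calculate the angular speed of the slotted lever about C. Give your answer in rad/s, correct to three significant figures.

3.91

ω = 15.5 rad/s (from 148 rpm).
Crank pin A relative to C: A = (d + r cosθ, r sinθ); lever angle φ = atan2(r sinθ, d + r cosθ).
Differentiating tanφ: φ̇ = rω(d cosθ + r)/(d² + r² + 2dr cosθ).
d² + r² + 2dr cosθ = |CA|² = 0.0436866 m²;  d cosθ + r = +0.11652 m.
|ω_lever| = |0.0946·15.5·+0.11652| / 0.0436866 = 3.9105 rad/s.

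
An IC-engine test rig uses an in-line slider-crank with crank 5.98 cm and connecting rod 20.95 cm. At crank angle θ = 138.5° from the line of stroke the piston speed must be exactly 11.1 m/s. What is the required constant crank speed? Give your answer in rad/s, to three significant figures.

358

For an in-line slider-crank, |v_piston| = rω|sinθ|·[1 + r cosθ/√(L² − r² sin²θ)].
With r = 0.0598 m, L = 0.2095 m, θ = 138.5°: the bracketed kinematic factor |dx/dθ| = 0.030998 m.
ω = v/|dx/dθ| = 11.1/0.030998 = 358.09 rad/s.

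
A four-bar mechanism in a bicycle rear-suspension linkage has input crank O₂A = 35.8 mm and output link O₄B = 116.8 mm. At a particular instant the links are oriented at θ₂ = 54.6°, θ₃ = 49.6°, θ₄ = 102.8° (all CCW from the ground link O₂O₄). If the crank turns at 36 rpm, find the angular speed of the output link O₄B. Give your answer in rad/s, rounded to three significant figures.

ω₂ = 3.77 rad/s (from 36 rpm).
Differentiating the loop-closure r₂e^{iθ₂}+r₃e^{iθ₃}=r₁+r₄e^{iθ₄} gives r₂ω₂e^{iθ₂}+r₃ω₃e^{iθ₃}=r₄ω₄e^{iθ₄}.
Eliminating the other unknown: ω₄ = r₂ω₂ sin(θ₂−θ₃) / [r₄ sin(θ₄−θ₃)].
Numerator sine = +0.08716; denominator sine = +0.80073.
Result = 0.0358·3.77·(+0.08716) / (0.1168·(+0.80073)) = +0.12577 rad/s; magnitude 0.12577 rad/s.

0.126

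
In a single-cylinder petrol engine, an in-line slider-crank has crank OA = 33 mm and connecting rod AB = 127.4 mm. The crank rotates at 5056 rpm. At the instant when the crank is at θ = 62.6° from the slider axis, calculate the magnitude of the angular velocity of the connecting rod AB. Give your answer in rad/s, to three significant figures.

64.9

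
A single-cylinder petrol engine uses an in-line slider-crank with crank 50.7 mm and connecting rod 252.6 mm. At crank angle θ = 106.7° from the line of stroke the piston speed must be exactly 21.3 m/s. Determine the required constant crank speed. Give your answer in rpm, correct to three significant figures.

4450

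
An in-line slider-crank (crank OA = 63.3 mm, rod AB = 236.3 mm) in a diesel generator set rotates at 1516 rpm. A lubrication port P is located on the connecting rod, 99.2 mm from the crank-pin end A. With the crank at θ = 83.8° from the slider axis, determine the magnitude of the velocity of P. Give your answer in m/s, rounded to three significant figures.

ω = 158.8 rad/s.  Crank-pin speed |V_A| = rω = 10.049 m/s, perpendicular to OA.
Rod angle: sinφ = −(r/L) sinθ ⇒ φ = -15.445°; ω_rod = −rω cosθ/√(L²−r²sin²θ) = -4.765 rad/s.
V_P = V_A + ω_rod × AP, with AP = 0.0992 m along the rod.
Components: V_Px = −rω sinθ − a·ω_rod·sinφ = -10.116 m/s;  V_Py = rω cosθ + a·ω_rod·cosφ = +0.62969 m/s.
|V_P| = √(V_Px² + V_Py²) = 10.136 m/s.

10.1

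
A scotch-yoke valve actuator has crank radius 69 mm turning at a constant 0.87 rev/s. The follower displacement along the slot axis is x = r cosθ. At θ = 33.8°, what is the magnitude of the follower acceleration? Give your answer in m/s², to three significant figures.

1.71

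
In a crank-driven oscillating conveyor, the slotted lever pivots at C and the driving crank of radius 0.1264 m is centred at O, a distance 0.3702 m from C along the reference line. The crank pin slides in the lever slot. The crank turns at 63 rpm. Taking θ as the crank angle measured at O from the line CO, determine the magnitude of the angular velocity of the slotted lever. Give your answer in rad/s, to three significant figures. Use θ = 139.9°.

ω = 6.597 rad/s (from 63 rpm).
Crank pin A relative to C: A = (d + r cosθ, r sinθ); lever angle φ = atan2(r sinθ, d + r cosθ).
Differentiating tanφ: φ̇ = rω(d cosθ + r)/(d² + r² + 2dr cosθ).
d² + r² + 2dr cosθ = |CA|² = 0.0814386 m²;  d cosθ + r = -0.15677 m.
|ω_lever| = |0.1264·6.597·-0.15677| / 0.0814386 = 1.6053 rad/s.

1.61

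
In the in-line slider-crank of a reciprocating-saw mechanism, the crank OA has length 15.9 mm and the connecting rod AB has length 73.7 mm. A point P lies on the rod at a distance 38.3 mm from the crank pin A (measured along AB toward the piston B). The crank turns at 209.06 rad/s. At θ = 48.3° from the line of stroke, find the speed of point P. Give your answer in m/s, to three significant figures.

2.87

ω = 209.1 rad/s.  Crank-pin speed |V_A| = rω = 3.3241 m/s, perpendicular to OA.
Rod angle: sinφ = −(r/L) sinθ ⇒ φ = -9.270°; ω_rod = −rω cosθ/√(L²−r²sin²θ) = -30.401 rad/s.
V_P = V_A + ω_rod × AP, with AP = 0.0383 m along the rod.
Components: V_Px = −rω sinθ − a·ω_rod·sinφ = -2.6694 m/s;  V_Py = rω cosθ + a·ω_rod·cosφ = +1.0621 m/s.
|V_P| = √(V_Px² + V_Py²) = 2.873 m/s.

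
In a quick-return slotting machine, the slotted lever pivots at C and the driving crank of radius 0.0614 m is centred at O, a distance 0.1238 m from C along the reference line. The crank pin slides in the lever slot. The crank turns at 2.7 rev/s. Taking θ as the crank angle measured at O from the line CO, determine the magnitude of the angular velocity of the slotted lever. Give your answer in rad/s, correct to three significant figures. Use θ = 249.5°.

1.36

ω = 16.96 rad/s (from 2.7 rev/s).
Crank pin A relative to C: A = (d + r cosθ, r sinθ); lever angle φ = atan2(r sinθ, d + r cosθ).
Differentiating tanφ: φ̇ = rω(d cosθ + r)/(d² + r² + 2dr cosθ).
d² + r² + 2dr cosθ = |CA|² = 0.0137723 m²;  d cosθ + r = +0.018044 m.
|ω_lever| = |0.0614·16.96·+0.018044| / 0.0137723 = 1.3647 rad/s.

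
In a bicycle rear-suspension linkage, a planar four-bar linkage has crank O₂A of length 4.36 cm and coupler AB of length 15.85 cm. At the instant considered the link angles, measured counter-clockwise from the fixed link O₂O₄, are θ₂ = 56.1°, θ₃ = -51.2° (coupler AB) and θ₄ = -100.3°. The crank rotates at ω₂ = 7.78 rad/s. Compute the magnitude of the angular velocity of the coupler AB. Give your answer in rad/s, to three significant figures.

ω₂ = 7.78 rad/s
Differentiating the loop-closure r₂e^{iθ₂}+r₃e^{iθ₃}=r₁+r₄e^{iθ₄} gives r₂ω₂e^{iθ₂}+r₃ω₃e^{iθ₃}=r₄ω₄e^{iθ₄}.
Eliminating the other unknown: ω₃ = r₂ω₂ sin(θ₄−θ₂) / [r₃ sin(θ₃−θ₄)].
Numerator sine = -0.40035; denominator sine = +0.75585.
Result = 0.0436·7.78·(-0.40035) / (0.1585·(+0.75585)) = -1.1335 rad/s; magnitude 1.1335 rad/s.

1.13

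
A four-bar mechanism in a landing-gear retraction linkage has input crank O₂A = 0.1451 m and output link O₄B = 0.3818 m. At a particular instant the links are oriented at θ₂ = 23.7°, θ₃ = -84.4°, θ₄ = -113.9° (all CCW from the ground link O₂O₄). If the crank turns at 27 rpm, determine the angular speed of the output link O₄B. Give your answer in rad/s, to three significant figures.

2.07

ω₂ = 2.827 rad/s (from 27 rpm).
Differentiating the loop-closure r₂e^{iθ₂}+r₃e^{iθ₃}=r₁+r₄e^{iθ₄} gives r₂ω₂e^{iθ₂}+r₃ω₃e^{iθ₃}=r₄ω₄e^{iθ₄}.
Eliminating the other unknown: ω₄ = r₂ω₂ sin(θ₂−θ₃) / [r₄ sin(θ₄−θ₃)].
Numerator sine = +0.95052; denominator sine = -0.49242.
Result = 0.1451·2.827·(+0.95052) / (0.3818·(-0.49242)) = -2.0742 rad/s; magnitude 2.0742 rad/s.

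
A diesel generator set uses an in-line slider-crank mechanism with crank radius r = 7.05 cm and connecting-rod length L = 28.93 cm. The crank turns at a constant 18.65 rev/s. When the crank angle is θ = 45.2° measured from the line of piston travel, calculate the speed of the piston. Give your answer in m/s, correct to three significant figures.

6.88

ω = 2π·18.6 = 117.2 rad/s
For an in-line slider-crank, x = r cosθ + √(L² − r² sin²θ), so v = −rω sinθ·[1 + r cosθ/√(L² − r² sin²θ)].
With r = 0.0705 m, L = 0.2893 m, θ = 45.2°: √(L² − r² sin²θ) = 0.28494 m.
v = −0.0705·117.2·0.70957·[1 + 0.0705·0.70463/0.28494] = -6.8839 m/s.
|v| = 6.8839 m/s.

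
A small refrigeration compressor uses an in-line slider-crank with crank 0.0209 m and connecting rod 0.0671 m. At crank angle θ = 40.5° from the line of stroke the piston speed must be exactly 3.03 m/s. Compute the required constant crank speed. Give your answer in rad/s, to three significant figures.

For an in-line slider-crank, |v_piston| = rω|sinθ|·[1 + r cosθ/√(L² − r² sin²θ)].
With r = 0.0209 m, L = 0.0671 m, θ = 40.5°: the bracketed kinematic factor |dx/dθ| = 0.016856 m.
ω = v/|dx/dθ| = 3.03/0.016856 = 179.76 rad/s.

180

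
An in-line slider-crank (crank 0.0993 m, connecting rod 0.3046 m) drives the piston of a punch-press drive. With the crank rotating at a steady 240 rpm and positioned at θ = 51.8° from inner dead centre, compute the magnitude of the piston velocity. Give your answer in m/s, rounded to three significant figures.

ω = 2π·240/60 = 25.13 rad/s
For an in-line slider-crank, x = r cosθ + √(L² − r² sin²θ), so v = −rω sinθ·[1 + r cosθ/√(L² − r² sin²θ)].
With r = 0.0993 m, L = 0.3046 m, θ = 51.8°: √(L² − r² sin²θ) = 0.29443 m.
v = −0.0993·25.13·0.78586·[1 + 0.0993·0.61841/0.29443] = -2.3703 m/s.
|v| = 2.3703 m/s.

2.37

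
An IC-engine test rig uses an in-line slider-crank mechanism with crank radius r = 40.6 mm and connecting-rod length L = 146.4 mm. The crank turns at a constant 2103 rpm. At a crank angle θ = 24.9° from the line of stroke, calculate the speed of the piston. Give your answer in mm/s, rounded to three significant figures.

4720

ω = 2π·2103/60 = 220.2 rad/s
For an in-line slider-crank, x = r cosθ + √(L² − r² sin²θ), so v = −rω sinθ·[1 + r cosθ/√(L² − r² sin²θ)].
With r = 0.0406 m, L = 0.1464 m, θ = 24.9°: √(L² − r² sin²θ) = 0.1454 m.
v = −0.0406·220.2·0.42104·[1 + 0.0406·0.90704/0.1454] = -4.718 m/s.
|v| = 4.718 m/s = 4718 mm/s.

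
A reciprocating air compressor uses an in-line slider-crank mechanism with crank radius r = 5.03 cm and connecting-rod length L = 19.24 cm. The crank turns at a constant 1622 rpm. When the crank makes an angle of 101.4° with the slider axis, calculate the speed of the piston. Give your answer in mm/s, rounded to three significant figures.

7930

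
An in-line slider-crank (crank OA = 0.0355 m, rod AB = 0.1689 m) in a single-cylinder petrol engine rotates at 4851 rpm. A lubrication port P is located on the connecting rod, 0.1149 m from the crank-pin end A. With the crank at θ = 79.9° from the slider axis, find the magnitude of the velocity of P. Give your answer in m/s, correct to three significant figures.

18.2

ω = 508 rad/s.  Crank-pin speed |V_A| = rω = 18.034 m/s, perpendicular to OA.
Rod angle: sinφ = −(r/L) sinθ ⇒ φ = -11.942°; ω_rod = −rω cosθ/√(L²−r²sin²θ) = -19.139 rad/s.
V_P = V_A + ω_rod × AP, with AP = 0.1149 m along the rod.
Components: V_Px = −rω sinθ − a·ω_rod·sinφ = -18.209 m/s;  V_Py = rω cosθ + a·ω_rod·cosφ = +1.0111 m/s.
|V_P| = √(V_Px² + V_Py²) = 18.237 m/s.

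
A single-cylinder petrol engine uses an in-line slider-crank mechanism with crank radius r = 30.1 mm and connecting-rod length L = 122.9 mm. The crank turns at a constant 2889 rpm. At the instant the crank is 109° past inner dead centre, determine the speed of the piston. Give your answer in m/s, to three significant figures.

7.90

ω = 2π·2889/60 = 302.5 rad/s
For an in-line slider-crank, x = r cosθ + √(L² − r² sin²θ), so v = −rω sinθ·[1 + r cosθ/√(L² − r² sin²θ)].
With r = 0.0301 m, L = 0.1229 m, θ = 109°: √(L² − r² sin²θ) = 0.11956 m.
v = −0.0301·302.5·0.94552·[1 + 0.0301·-0.32557/0.11956] = -7.9045 m/s.
|v| = 7.9045 m/s.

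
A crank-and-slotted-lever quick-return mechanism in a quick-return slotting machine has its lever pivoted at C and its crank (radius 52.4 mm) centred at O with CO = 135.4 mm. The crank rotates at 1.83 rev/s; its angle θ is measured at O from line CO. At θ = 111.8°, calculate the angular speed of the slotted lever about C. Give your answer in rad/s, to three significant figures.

0.0807

ω = 11.5 rad/s (from 1.83 rev/s).
Crank pin A relative to C: A = (d + r cosθ, r sinθ); lever angle φ = atan2(r sinθ, d + r cosθ).
Differentiating tanφ: φ̇ = rω(d cosθ + r)/(d² + r² + 2dr cosθ).
d² + r² + 2dr cosθ = |CA|² = 0.0158092 m²;  d cosθ + r = +0.0021168 m.
|ω_lever| = |0.0524·11.5·+0.0021168| / 0.0158092 = 0.080673 rad/s.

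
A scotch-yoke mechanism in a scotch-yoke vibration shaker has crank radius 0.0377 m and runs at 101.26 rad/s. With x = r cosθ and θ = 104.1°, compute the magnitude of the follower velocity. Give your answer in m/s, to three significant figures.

ω = 101.3 rad/s
x = r cosθ ⇒ ẋ = −rω sinθ.
|v| = rω|sinθ| = 0.0377·101.3·|sin 104.1°| = 3.7025 m/s.

3.70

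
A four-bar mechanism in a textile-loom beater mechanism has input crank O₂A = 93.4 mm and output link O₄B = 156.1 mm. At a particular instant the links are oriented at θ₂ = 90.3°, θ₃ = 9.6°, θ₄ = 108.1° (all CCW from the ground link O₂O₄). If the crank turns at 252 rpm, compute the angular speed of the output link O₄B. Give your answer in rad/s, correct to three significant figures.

15.8

ω₂ = 26.39 rad/s (from 252 rpm).
Differentiating the loop-closure r₂e^{iθ₂}+r₃e^{iθ₃}=r₁+r₄e^{iθ₄} gives r₂ω₂e^{iθ₂}+r₃ω₃e^{iθ₃}=r₄ω₄e^{iθ₄}.
Eliminating the other unknown: ω₄ = r₂ω₂ sin(θ₂−θ₃) / [r₄ sin(θ₄−θ₃)].
Numerator sine = +0.98686; denominator sine = +0.98902.
Result = 0.0934·26.39·(+0.98686) / (0.1561·(+0.98902)) = +15.755 rad/s; magnitude 15.755 rad/s.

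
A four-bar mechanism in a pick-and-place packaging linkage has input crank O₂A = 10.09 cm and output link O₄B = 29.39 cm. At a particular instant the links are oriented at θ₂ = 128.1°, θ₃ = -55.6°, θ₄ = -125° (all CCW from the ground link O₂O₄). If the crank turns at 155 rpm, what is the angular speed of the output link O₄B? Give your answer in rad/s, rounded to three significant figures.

ω₂ = 16.23 rad/s (from 155 rpm).
Differentiating the loop-closure r₂e^{iθ₂}+r₃e^{iθ₃}=r₁+r₄e^{iθ₄} gives r₂ω₂e^{iθ₂}+r₃ω₃e^{iθ₃}=r₄ω₄e^{iθ₄}.
Eliminating the other unknown: ω₄ = r₂ω₂ sin(θ₂−θ₃) / [r₄ sin(θ₄−θ₃)].
Numerator sine = -0.06453; denominator sine = -0.93606.
Result = 0.1009·16.23·(-0.06453) / (0.2939·(-0.93606)) = +0.38417 rad/s; magnitude 0.38417 rad/s.

0.384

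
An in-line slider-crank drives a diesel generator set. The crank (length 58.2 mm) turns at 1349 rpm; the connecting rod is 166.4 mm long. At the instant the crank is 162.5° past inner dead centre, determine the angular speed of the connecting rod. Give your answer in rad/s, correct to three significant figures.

ω = 141.3 rad/s (converted from 1349 rpm).
The rod makes angle φ with the slider axis where L sinφ = r sinθ; differentiating, L cosφ·φ̇ = r ω cosθ.
L cosφ = √(L² − r² sin²θ) = 0.16548 m.
|ω_rod| = r ω |cosθ| / √(L² − r² sin²θ) = 0.0582·141.3·0.95372/0.16548 = 47.385 rad/s.

47.4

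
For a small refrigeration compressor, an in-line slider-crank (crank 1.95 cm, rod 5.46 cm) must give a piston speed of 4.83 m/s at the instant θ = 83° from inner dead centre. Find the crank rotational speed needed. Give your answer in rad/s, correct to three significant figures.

For an in-line slider-crank, |v_piston| = rω|sinθ|·[1 + r cosθ/√(L² − r² sin²θ)].
With r = 0.0195 m, L = 0.0546 m, θ = 83°: the bracketed kinematic factor |dx/dθ| = 0.020256 m.
ω = v/|dx/dθ| = 4.83/0.020256 = 238.45 rad/s.

238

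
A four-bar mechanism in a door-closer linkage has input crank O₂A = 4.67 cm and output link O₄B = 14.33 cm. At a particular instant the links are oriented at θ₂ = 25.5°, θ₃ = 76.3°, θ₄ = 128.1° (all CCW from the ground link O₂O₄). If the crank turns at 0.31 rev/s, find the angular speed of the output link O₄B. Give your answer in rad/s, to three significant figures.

ω₂ = 1.948 rad/s (from 0.31 rev/s).
Differentiating the loop-closure r₂e^{iθ₂}+r₃e^{iθ₃}=r₁+r₄e^{iθ₄} gives r₂ω₂e^{iθ₂}+r₃ω₃e^{iθ₃}=r₄ω₄e^{iθ₄}.
Eliminating the other unknown: ω₄ = r₂ω₂ sin(θ₂−θ₃) / [r₄ sin(θ₄−θ₃)].
Numerator sine = -0.77494; denominator sine = +0.78586.
Result = 0.0467·1.948·(-0.77494) / (0.1433·(+0.78586)) = -0.62595 rad/s; magnitude 0.62595 rad/s.

0.626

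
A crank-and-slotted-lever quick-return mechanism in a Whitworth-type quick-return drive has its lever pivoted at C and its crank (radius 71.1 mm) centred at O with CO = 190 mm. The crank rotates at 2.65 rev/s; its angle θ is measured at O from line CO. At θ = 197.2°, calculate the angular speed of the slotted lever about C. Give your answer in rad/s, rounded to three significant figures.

8.52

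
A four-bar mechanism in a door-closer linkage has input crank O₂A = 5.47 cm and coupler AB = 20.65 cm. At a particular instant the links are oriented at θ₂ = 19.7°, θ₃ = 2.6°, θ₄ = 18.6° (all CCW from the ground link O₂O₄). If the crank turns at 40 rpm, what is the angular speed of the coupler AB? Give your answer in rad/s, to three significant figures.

ω₂ = 4.189 rad/s (from 40 rpm).
Differentiating the loop-closure r₂e^{iθ₂}+r₃e^{iθ₃}=r₁+r₄e^{iθ₄} gives r₂ω₂e^{iθ₂}+r₃ω₃e^{iθ₃}=r₄ω₄e^{iθ₄}.
Eliminating the other unknown: ω₃ = r₂ω₂ sin(θ₄−θ₂) / [r₃ sin(θ₃−θ₄)].
Numerator sine = -0.01920; denominator sine = -0.27564.
Result = 0.0547·4.189·(-0.01920) / (0.2065·(-0.27564)) = +0.077279 rad/s; magnitude 0.077279 rad/s.

0.0773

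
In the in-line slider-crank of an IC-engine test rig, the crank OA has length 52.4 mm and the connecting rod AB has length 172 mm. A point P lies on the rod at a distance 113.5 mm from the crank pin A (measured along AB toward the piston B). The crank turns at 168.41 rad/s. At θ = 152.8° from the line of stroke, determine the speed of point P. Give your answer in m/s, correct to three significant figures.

ω = 168.4 rad/s.  Crank-pin speed |V_A| = rω = 8.8247 m/s, perpendicular to OA.
Rod angle: sinφ = −(r/L) sinθ ⇒ φ = -8.005°; ω_rod = −rω cosθ/√(L²−r²sin²θ) = +46.082 rad/s.
V_P = V_A + ω_rod × AP, with AP = 0.1135 m along the rod.
Components: V_Px = −rω sinθ − a·ω_rod·sinφ = -3.3054 m/s;  V_Py = rω cosθ + a·ω_rod·cosφ = -2.6695 m/s.
|V_P| = √(V_Px² + V_Py²) = 4.2488 m/s.

4.25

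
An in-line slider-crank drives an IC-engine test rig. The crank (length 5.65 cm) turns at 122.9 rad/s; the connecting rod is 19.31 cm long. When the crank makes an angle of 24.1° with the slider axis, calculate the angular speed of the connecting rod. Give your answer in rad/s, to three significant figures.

33.1

ω = 122.9 rad/s
The rod makes angle φ with the slider axis where L sinφ = r sinθ; differentiating, L cosφ·φ̇ = r ω cosθ.
L cosφ = √(L² − r² sin²θ) = 0.19172 m.
|ω_rod| = r ω |cosθ| / √(L² − r² sin²θ) = 0.0565·122.9·0.91283/0.19172 = 33.062 rad/s.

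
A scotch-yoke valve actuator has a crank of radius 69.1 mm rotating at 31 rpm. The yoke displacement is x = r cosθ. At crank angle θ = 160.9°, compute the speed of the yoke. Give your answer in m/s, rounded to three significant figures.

ω = 3.246 rad/s (from 31 rpm).
x = r cosθ ⇒ ẋ = −rω sinθ.
|v| = rω|sinθ| = 0.0691·3.246·|sin 160.9°| = 0.073402 m/s.

0.0734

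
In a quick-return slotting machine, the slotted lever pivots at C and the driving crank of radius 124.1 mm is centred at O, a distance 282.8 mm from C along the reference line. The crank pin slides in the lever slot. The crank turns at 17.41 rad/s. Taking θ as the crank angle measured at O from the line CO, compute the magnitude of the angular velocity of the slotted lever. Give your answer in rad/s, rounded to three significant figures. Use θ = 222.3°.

ω = 17.41 rad/s
Crank pin A relative to C: A = (d + r cosθ, r sinθ); lever angle φ = atan2(r sinθ, d + r cosθ).
Differentiating tanφ: φ̇ = rω(d cosθ + r)/(d² + r² + 2dr cosθ).
d² + r² + 2dr cosθ = |CA|² = 0.0434612 m²;  d cosθ + r = -0.085068 m.
|ω_lever| = |0.1241·17.41·-0.085068| / 0.0434612 = 4.229 rad/s.

4.23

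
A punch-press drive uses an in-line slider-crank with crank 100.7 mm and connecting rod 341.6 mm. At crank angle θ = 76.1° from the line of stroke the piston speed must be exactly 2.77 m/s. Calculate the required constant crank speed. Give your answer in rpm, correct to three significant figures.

For an in-line slider-crank, |v_piston| = rω|sinθ|·[1 + r cosθ/√(L² − r² sin²θ)].
With r = 0.1007 m, L = 0.3416 m, θ = 76.1°: the bracketed kinematic factor |dx/dθ| = 0.10498 m.
ω = v/|dx/dθ| = 2.77/0.10498 = 26.387 rad/s.
N = 60ω/(2π) = 251.98 rpm.

252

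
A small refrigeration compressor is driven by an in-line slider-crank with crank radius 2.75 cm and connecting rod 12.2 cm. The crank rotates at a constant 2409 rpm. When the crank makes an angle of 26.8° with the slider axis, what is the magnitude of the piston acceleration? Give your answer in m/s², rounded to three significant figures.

1800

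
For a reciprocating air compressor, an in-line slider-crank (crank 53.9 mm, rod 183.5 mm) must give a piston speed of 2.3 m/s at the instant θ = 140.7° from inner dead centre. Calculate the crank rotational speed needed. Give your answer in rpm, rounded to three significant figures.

837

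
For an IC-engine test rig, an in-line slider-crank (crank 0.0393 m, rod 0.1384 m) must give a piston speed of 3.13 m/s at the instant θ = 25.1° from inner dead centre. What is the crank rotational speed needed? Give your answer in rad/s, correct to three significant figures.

149

For an in-line slider-crank, |v_piston| = rω|sinθ|·[1 + r cosθ/√(L² − r² sin²θ)].
With r = 0.0393 m, L = 0.1384 m, θ = 25.1°: the bracketed kinematic factor |dx/dθ| = 0.020989 m.
ω = v/|dx/dθ| = 3.13/0.020989 = 149.12 rad/s.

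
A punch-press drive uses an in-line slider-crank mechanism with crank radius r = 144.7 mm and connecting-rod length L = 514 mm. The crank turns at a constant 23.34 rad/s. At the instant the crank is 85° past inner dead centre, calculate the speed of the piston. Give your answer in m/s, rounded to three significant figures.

3.45

ω = 23.34 rad/s
For an in-line slider-crank, x = r cosθ + √(L² − r² sin²θ), so v = −rω sinθ·[1 + r cosθ/√(L² − r² sin²θ)].
With r = 0.1447 m, L = 0.514 m, θ = 85°: √(L² − r² sin²θ) = 0.49337 m.
v = −0.1447·23.34·0.99619·[1 + 0.1447·0.08716/0.49337] = -3.4504 m/s.
|v| = 3.4504 m/s.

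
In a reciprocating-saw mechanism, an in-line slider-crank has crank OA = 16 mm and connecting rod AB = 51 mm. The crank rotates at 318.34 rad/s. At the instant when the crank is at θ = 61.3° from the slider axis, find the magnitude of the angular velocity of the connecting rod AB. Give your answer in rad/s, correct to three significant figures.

49.9

ω = 318.3 rad/s
The rod makes angle φ with the slider axis where L sinφ = r sinθ; differentiating, L cosφ·φ̇ = r ω cosθ.
L cosφ = √(L² − r² sin²θ) = 0.049031 m.
|ω_rod| = r ω |cosθ| / √(L² − r² sin²θ) = 0.016·318.3·0.48022/0.049031 = 49.887 rad/s.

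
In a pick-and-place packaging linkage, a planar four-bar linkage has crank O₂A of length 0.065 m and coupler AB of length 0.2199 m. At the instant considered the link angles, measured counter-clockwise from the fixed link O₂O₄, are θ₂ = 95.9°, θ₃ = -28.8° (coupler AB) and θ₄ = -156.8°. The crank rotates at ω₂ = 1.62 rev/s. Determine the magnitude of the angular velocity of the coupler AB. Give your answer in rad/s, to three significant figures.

ω₂ = 10.18 rad/s (from 1.62 rev/s).
Differentiating the loop-closure r₂e^{iθ₂}+r₃e^{iθ₃}=r₁+r₄e^{iθ₄} gives r₂ω₂e^{iθ₂}+r₃ω₃e^{iθ₃}=r₄ω₄e^{iθ₄}.
Eliminating the other unknown: ω₃ = r₂ω₂ sin(θ₄−θ₂) / [r₃ sin(θ₃−θ₄)].
Numerator sine = +0.95476; denominator sine = +0.78801.
Result = 0.065·10.18·(+0.95476) / (0.2199·(+0.78801)) = +3.6454 rad/s; magnitude 3.6454 rad/s.

3.65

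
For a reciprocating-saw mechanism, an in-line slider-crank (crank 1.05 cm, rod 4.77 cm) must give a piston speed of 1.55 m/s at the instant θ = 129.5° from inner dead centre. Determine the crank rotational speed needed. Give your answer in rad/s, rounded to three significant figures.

223

For an in-line slider-crank, |v_piston| = rω|sinθ|·[1 + r cosθ/√(L² − r² sin²θ)].
With r = 0.0105 m, L = 0.0477 m, θ = 129.5°: the bracketed kinematic factor |dx/dθ| = 0.0069509 m.
ω = v/|dx/dθ| = 1.55/0.0069509 = 222.99 rad/s.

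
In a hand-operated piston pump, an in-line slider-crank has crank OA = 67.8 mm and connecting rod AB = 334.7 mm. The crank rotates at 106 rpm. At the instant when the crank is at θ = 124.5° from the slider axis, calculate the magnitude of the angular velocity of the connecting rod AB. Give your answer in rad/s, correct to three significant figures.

ω = 11.1 rad/s (converted from 106 rpm).
The rod makes angle φ with the slider axis where L sinφ = r sinθ; differentiating, L cosφ·φ̇ = r ω cosθ.
L cosφ = √(L² − r² sin²θ) = 0.33 m.
|ω_rod| = r ω |cosθ| / √(L² − r² sin²θ) = 0.0678·11.1·0.56641/0.33 = 1.2917 rad/s.

1.29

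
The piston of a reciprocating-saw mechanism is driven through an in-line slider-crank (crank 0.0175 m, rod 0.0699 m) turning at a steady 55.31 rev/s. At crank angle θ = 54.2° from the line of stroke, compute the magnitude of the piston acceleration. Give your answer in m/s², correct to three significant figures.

1070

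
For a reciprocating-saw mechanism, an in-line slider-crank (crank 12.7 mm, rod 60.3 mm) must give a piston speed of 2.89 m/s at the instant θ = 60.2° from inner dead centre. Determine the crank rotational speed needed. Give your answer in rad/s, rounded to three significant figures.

For an in-line slider-crank, |v_piston| = rω|sinθ|·[1 + r cosθ/√(L² − r² sin²θ)].
With r = 0.0127 m, L = 0.0603 m, θ = 60.2°: the bracketed kinematic factor |dx/dθ| = 0.012194 m.
ω = v/|dx/dθ| = 2.89/0.012194 = 237 rad/s.

237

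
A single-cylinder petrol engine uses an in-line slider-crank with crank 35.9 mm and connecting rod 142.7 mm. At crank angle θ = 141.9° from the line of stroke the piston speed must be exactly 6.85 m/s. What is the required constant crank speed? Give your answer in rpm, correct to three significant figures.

3690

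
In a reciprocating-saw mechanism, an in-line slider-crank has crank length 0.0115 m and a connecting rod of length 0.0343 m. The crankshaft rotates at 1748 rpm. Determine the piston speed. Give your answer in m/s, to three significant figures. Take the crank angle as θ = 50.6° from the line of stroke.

ω = 2π·1748/60 = 183.1 rad/s
For an in-line slider-crank, x = r cosθ + √(L² − r² sin²θ), so v = −rω sinθ·[1 + r cosθ/√(L² − r² sin²θ)].
With r = 0.0115 m, L = 0.0343 m, θ = 50.6°: √(L² − r² sin²θ) = 0.033129 m.
v = −0.0115·183.1·0.77273·[1 + 0.0115·0.63473/0.033129] = -1.9851 m/s.
|v| = 1.9851 m/s.

1.99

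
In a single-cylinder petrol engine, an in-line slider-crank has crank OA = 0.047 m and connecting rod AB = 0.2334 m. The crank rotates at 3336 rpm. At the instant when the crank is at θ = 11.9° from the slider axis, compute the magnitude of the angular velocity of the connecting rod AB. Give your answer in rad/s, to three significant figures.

ω = 349.3 rad/s (converted from 3336 rpm).
The rod makes angle φ with the slider axis where L sinφ = r sinθ; differentiating, L cosφ·φ̇ = r ω cosθ.
L cosφ = √(L² − r² sin²θ) = 0.2332 m.
|ω_rod| = r ω |cosθ| / √(L² − r² sin²θ) = 0.047·349.3·0.97851/0.2332 = 68.896 rad/s.

68.9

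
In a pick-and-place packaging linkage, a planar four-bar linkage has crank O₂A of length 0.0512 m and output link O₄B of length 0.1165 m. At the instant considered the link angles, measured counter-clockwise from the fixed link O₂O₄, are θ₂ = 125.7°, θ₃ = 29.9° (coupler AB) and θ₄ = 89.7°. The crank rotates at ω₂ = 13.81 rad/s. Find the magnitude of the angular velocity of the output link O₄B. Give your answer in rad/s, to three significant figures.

6.99

ω₂ = 13.81 rad/s
Differentiating the loop-closure r₂e^{iθ₂}+r₃e^{iθ₃}=r₁+r₄e^{iθ₄} gives r₂ω₂e^{iθ₂}+r₃ω₃e^{iθ₃}=r₄ω₄e^{iθ₄}.
Eliminating the other unknown: ω₄ = r₂ω₂ sin(θ₂−θ₃) / [r₄ sin(θ₄−θ₃)].
Numerator sine = +0.99488; denominator sine = +0.86427.
Result = 0.0512·13.81·(+0.99488) / (0.1165·(+0.86427)) = +6.9865 rad/s; magnitude 6.9865 rad/s.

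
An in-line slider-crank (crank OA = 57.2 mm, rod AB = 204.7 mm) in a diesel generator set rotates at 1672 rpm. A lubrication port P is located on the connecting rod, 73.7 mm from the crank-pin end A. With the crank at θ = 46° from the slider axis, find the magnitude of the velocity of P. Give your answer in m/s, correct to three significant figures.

8.91

ω = 175.1 rad/s.  Crank-pin speed |V_A| = rω = 10.015 m/s, perpendicular to OA.
Rod angle: sinφ = −(r/L) sinθ ⇒ φ = -11.596°; ω_rod = −rω cosθ/√(L²−r²sin²θ) = -34.695 rad/s.
V_P = V_A + ω_rod × AP, with AP = 0.0737 m along the rod.
Components: V_Px = −rω sinθ − a·ω_rod·sinφ = -7.7183 m/s;  V_Py = rω cosθ + a·ω_rod·cosφ = +4.4523 m/s.
|V_P| = √(V_Px² + V_Py²) = 8.9104 m/s.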